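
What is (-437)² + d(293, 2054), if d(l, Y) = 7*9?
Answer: 191032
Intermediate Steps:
d(l, Y) = 63
(-437)² + d(293, 2054) = (-437)² + 63 = 190969 + 63 = 191032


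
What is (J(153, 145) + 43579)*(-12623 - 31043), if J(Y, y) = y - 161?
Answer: -1902221958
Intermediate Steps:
J(Y, y) = -161 + y
(J(153, 145) + 43579)*(-12623 - 31043) = ((-161 + 145) + 43579)*(-12623 - 31043) = (-16 + 43579)*(-43666) = 43563*(-43666) = -1902221958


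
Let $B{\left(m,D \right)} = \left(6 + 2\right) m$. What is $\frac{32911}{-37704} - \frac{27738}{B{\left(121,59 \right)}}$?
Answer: $- \frac{134711425}{4562184} \approx -29.528$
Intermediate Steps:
$B{\left(m,D \right)} = 8 m$
$\frac{32911}{-37704} - \frac{27738}{B{\left(121,59 \right)}} = \frac{32911}{-37704} - \frac{27738}{8 \cdot 121} = 32911 \left(- \frac{1}{37704}\right) - \frac{27738}{968} = - \frac{32911}{37704} - \frac{13869}{484} = - \frac{134711425}{4562184}$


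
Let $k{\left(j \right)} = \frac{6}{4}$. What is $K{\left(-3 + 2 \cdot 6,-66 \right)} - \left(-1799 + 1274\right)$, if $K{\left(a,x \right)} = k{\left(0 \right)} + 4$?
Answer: $\frac{1061}{2} \approx 530.5$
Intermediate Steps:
$k{\left(j \right)} = \frac{3}{2}$ ($k{\left(j \right)} = 6 \cdot \frac{1}{4} = \frac{3}{2}$)
$K{\left(a,x \right)} = \frac{11}{2}$ ($K{\left(a,x \right)} = \frac{3}{2} + 4 = \frac{11}{2}$)
$K{\left(-3 + 2 \cdot 6,-66 \right)} - \left(-1799 + 1274\right) = \frac{11}{2} - \left(-1799 + 1274\right) = \frac{11}{2} - -525 = \frac{11}{2} + 525 = \frac{1061}{2}$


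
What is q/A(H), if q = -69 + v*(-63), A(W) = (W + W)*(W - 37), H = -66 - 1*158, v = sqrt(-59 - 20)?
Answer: -23/38976 - I*sqrt(79)/1856 ≈ -0.00059011 - 0.0047889*I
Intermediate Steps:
v = I*sqrt(79) (v = sqrt(-79) = I*sqrt(79) ≈ 8.8882*I)
H = -224 (H = -66 - 158 = -224)
A(W) = 2*W*(-37 + W) (A(W) = (2*W)*(-37 + W) = 2*W*(-37 + W))
q = -69 - 63*I*sqrt(79) (q = -69 + (I*sqrt(79))*(-63) = -69 - 63*I*sqrt(79) ≈ -69.0 - 559.96*I)
q/A(H) = (-69 - 63*I*sqrt(79))/((2*(-224)*(-37 - 224))) = (-69 - 63*I*sqrt(79))/((2*(-224)*(-261))) = (-69 - 63*I*sqrt(79))/116928 = (-69 - 63*I*sqrt(79))*(1/116928) = -23/38976 - I*sqrt(79)/1856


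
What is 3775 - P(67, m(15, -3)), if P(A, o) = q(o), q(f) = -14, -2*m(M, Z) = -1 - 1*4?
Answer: 3789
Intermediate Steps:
m(M, Z) = 5/2 (m(M, Z) = -(-1 - 1*4)/2 = -(-1 - 4)/2 = -½*(-5) = 5/2)
P(A, o) = -14
3775 - P(67, m(15, -3)) = 3775 - 1*(-14) = 3775 + 14 = 3789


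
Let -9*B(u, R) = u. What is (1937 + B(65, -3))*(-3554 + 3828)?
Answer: 4758832/9 ≈ 5.2876e+5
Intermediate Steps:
B(u, R) = -u/9
(1937 + B(65, -3))*(-3554 + 3828) = (1937 - ⅑*65)*(-3554 + 3828) = (1937 - 65/9)*274 = (17368/9)*274 = 4758832/9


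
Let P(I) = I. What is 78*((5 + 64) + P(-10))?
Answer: 4602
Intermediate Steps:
78*((5 + 64) + P(-10)) = 78*((5 + 64) - 10) = 78*(69 - 10) = 78*59 = 4602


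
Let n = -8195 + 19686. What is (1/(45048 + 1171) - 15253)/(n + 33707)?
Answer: -39165467/116055909 ≈ -0.33747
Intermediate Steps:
n = 11491
(1/(45048 + 1171) - 15253)/(n + 33707) = (1/(45048 + 1171) - 15253)/(11491 + 33707) = (1/46219 - 15253)/45198 = (1/46219 - 15253)*(1/45198) = -704978406/46219*1/45198 = -39165467/116055909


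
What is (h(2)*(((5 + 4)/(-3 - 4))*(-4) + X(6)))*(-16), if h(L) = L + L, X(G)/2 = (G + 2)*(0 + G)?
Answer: -45312/7 ≈ -6473.1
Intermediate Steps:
X(G) = 2*G*(2 + G) (X(G) = 2*((G + 2)*(0 + G)) = 2*((2 + G)*G) = 2*(G*(2 + G)) = 2*G*(2 + G))
h(L) = 2*L
(h(2)*(((5 + 4)/(-3 - 4))*(-4) + X(6)))*(-16) = ((2*2)*(((5 + 4)/(-3 - 4))*(-4) + 2*6*(2 + 6)))*(-16) = (4*((9/(-7))*(-4) + 2*6*8))*(-16) = (4*((9*(-⅐))*(-4) + 96))*(-16) = (4*(-9/7*(-4) + 96))*(-16) = (4*(36/7 + 96))*(-16) = (4*(708/7))*(-16) = (2832/7)*(-16) = -45312/7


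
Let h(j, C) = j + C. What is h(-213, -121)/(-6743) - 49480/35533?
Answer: -321775618/239599019 ≈ -1.3430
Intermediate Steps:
h(j, C) = C + j
h(-213, -121)/(-6743) - 49480/35533 = (-121 - 213)/(-6743) - 49480/35533 = -334*(-1/6743) - 49480*1/35533 = 334/6743 - 49480/35533 = -321775618/239599019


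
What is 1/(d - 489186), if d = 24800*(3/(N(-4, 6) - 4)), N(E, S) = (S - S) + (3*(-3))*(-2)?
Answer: -7/3387102 ≈ -2.0667e-6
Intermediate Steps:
N(E, S) = 18 (N(E, S) = 0 - 9*(-2) = 0 + 18 = 18)
d = 37200/7 (d = 24800*(3/(18 - 4)) = 24800*(3/14) = 37200/7 ≈ 5314.3)
1/(d - 489186) = 1/(37200/7 - 489186) = 1/(-3387102/7) = -7/3387102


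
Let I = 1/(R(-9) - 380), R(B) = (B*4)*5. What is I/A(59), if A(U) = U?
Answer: -1/33040 ≈ -3.0266e-5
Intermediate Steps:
R(B) = 20*B (R(B) = (4*B)*5 = 20*B)
I = -1/560 (I = 1/(20*(-9) - 380) = 1/(-180 - 380) = 1/(-560) = -1/560 ≈ -0.0017857)
I/A(59) = -1/560/59 = -1/560*1/59 = -1/33040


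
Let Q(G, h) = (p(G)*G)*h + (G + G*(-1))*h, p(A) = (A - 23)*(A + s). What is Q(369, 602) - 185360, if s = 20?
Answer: 29898256612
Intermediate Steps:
p(A) = (-23 + A)*(20 + A) (p(A) = (A - 23)*(A + 20) = (-23 + A)*(20 + A))
Q(G, h) = G*h*(-460 + G² - 3*G) (Q(G, h) = ((-460 + G² - 3*G)*G)*h + (G + G*(-1))*h = (G*(-460 + G² - 3*G))*h + (G - G)*h = G*h*(-460 + G² - 3*G) + 0*h = G*h*(-460 + G² - 3*G) + 0 = G*h*(-460 + G² - 3*G))
Q(369, 602) - 185360 = 369*602*(-460 + 369² - 3*369) - 185360 = 369*602*(-460 + 136161 - 1107) - 185360 = 369*602*134594 - 185360 = 29898441972 - 185360 = 29898256612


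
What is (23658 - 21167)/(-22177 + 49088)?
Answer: 2491/26911 ≈ 0.092564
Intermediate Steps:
(23658 - 21167)/(-22177 + 49088) = 2491/26911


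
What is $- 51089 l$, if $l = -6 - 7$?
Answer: $664157$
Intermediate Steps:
$l = -13$
$- 51089 l = \left(-51089\right) \left(-13\right) = 664157$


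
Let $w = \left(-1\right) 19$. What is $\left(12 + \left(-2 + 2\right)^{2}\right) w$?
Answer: $-228$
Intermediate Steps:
$w = -19$
$\left(12 + \left(-2 + 2\right)^{2}\right) w = \left(12 + \left(-2 + 2\right)^{2}\right) \left(-19\right) = \left(12 + 0^{2}\right) \left(-19\right) = \left(12 + 0\right) \left(-19\right) = 12 \left(-19\right) = -228$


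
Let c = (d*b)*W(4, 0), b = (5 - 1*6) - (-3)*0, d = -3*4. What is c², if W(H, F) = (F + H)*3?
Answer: 20736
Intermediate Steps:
d = -12
W(H, F) = 3*F + 3*H
b = -1 (b = (5 - 6) - 3*0 = -1 + 0 = -1)
c = 144 (c = (-12*(-1))*(3*0 + 3*4) = 12*(0 + 12) = 12*12 = 144)
c² = 144² = 20736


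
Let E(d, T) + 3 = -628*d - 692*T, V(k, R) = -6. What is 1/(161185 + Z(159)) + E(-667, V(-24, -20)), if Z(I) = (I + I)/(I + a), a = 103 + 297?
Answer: 38115708627884/90102733 ≈ 4.2303e+5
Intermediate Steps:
a = 400
E(d, T) = -3 - 692*T - 628*d (E(d, T) = -3 + (-628*d - 692*T) = -3 + (-692*T - 628*d) = -3 - 692*T - 628*d)
Z(I) = 2*I/(400 + I) (Z(I) = (I + I)/(I + 400) = (2*I)/(400 + I) = 2*I/(400 + I))
1/(161185 + Z(159)) + E(-667, V(-24, -20)) = 1/(161185 + 2*159/(400 + 159)) + (-3 - 692*(-6) - 628*(-667)) = 1/(161185 + 2*159/559) + (-3 + 4152 + 418876) = 1/(161185 + 2*159*(1/559)) + 423025 = 1/(161185 + 318/559) + 423025 = 1/(90102733/559) + 423025 = 559/90102733 + 423025 = 38115708627884/90102733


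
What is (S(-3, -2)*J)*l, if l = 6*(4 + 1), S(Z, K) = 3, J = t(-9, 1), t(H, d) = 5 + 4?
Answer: 810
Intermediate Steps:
t(H, d) = 9
J = 9
l = 30 (l = 6*5 = 30)
(S(-3, -2)*J)*l = (3*9)*30 = 27*30 = 810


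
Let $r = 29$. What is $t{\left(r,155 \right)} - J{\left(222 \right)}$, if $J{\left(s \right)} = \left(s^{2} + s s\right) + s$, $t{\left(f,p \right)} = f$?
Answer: $-98761$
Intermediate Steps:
$J{\left(s \right)} = s + 2 s^{2}$ ($J{\left(s \right)} = \left(s^{2} + s^{2}\right) + s = 2 s^{2} + s = s + 2 s^{2}$)
$t{\left(r,155 \right)} - J{\left(222 \right)} = 29 - 222 \left(1 + 2 \cdot 222\right) = 29 - 222 \left(1 + 444\right) = 29 - 222 \cdot 445 = 29 - 98790 = -98761$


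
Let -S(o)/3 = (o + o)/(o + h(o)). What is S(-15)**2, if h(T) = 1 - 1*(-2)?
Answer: 225/4 ≈ 56.250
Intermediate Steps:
h(T) = 3 (h(T) = 1 + 2 = 3)
S(o) = -6*o/(3 + o) (S(o) = -3*(o + o)/(o + 3) = -3*2*o/(3 + o) = -6*o/(3 + o))
S(-15)**2 = (-6*(-15)/(3 - 15))**2 = (-6*(-15)/(-12))**2 = (-6*(-15)*(-1/12))**2 = (-15/2)**2 = 225/4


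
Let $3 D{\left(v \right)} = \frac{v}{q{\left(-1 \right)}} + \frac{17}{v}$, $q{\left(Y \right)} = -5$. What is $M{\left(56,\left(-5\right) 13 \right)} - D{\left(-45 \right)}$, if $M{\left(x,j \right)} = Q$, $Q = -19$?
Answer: $- \frac{2953}{135} \approx -21.874$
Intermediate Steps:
$M{\left(x,j \right)} = -19$
$D{\left(v \right)} = - \frac{v}{15} + \frac{17}{3 v}$ ($D{\left(v \right)} = \frac{\frac{v}{-5} + \frac{17}{v}}{3} = \frac{v \left(- \frac{1}{5}\right) + \frac{17}{v}}{3} = \frac{- \frac{v}{5} + \frac{17}{v}}{3} = \frac{\frac{17}{v} - \frac{v}{5}}{3} = - \frac{v}{15} + \frac{17}{3 v}$)
$M{\left(56,\left(-5\right) 13 \right)} - D{\left(-45 \right)} = -19 - \frac{85 - \left(-45\right)^{2}}{15 \left(-45\right)} = -19 - \frac{1}{15} \left(- \frac{1}{45}\right) \left(85 - 2025\right) = -19 - \frac{1}{15} \left(- \frac{1}{45}\right) \left(-1940\right) = -19 - \frac{388}{135} = - \frac{2953}{135}$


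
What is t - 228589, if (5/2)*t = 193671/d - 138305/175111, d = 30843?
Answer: -685880874489417/3000526985 ≈ -2.2859e+5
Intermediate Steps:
t = 6588484748/3000526985 (t = 2*(193671/30843 - 138305/175111)/5 = 2*(193671*(1/30843) - 138305*1/175111)/5 = 2*(21519/3427 - 138305/175111)/5 = (⅖)*(3294242374/600105397) = 6588484748/3000526985 ≈ 2.1958)
t - 228589 = 6588484748/3000526985 - 228589 = -685880874489417/3000526985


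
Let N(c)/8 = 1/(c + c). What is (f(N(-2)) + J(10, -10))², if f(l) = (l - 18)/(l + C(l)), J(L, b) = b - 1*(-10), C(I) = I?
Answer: 25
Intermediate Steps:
J(L, b) = 10 + b (J(L, b) = b + 10 = 10 + b)
N(c) = 4/c (N(c) = 8/(c + c) = 8/((2*c)) = 8*(1/(2*c)) = 4/c)
f(l) = (-18 + l)/(2*l) (f(l) = (l - 18)/(l + l) = (-18 + l)/((2*l)) = (-18 + l)*(1/(2*l)) = (-18 + l)/(2*l))
(f(N(-2)) + J(10, -10))² = ((-18 + 4/(-2))/(2*((4/(-2)))) + (10 - 10))² = ((-18 + 4*(-½))/(2*((4*(-½)))) + 0)² = ((½)*(-18 - 2)/(-2) + 0)² = ((½)*(-½)*(-20) + 0)² = (5 + 0)² = 5² = 25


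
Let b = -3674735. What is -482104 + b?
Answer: -4156839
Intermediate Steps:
-482104 + b = -482104 - 3674735 = -4156839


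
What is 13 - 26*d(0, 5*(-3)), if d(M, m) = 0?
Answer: 13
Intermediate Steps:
13 - 26*d(0, 5*(-3)) = 13 - 26*0 = 13 + 0 = 13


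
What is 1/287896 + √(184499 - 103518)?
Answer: 1/287896 + √80981 ≈ 284.57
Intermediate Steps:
1/287896 + √(184499 - 103518) = 1/287896 + √80981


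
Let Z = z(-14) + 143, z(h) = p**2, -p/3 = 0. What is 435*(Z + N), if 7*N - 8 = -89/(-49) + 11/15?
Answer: 21561181/343 ≈ 62861.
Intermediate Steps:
p = 0 (p = -3*0 = 0)
z(h) = 0 (z(h) = 0**2 = 0)
Z = 143 (Z = 0 + 143 = 143)
N = 7754/5145 (N = 8/7 + (-89/(-49) + 11/15)/7 = 8/7 + (-89*(-1/49) + 11*(1/15))/7 = 8/7 + (89/49 + 11/15)/7 = 8/7 + (1/7)*(1874/735) = 8/7 + 1874/5145 = 7754/5145 ≈ 1.5071)
435*(Z + N) = 435*(143 + 7754/5145) = 435*(743489/5145) = 21561181/343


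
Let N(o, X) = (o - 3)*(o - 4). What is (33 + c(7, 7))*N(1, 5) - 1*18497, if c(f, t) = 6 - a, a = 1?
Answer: -18269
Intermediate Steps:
N(o, X) = (-4 + o)*(-3 + o) (N(o, X) = (-3 + o)*(-4 + o) = (-4 + o)*(-3 + o))
c(f, t) = 5 (c(f, t) = 6 - 1*1 = 6 - 1 = 5)
(33 + c(7, 7))*N(1, 5) - 1*18497 = (33 + 5)*(12 + 1² - 7*1) - 1*18497 = 38*(12 + 1 - 7) - 18497 = 38*6 - 18497 = 228 - 18497 = -18269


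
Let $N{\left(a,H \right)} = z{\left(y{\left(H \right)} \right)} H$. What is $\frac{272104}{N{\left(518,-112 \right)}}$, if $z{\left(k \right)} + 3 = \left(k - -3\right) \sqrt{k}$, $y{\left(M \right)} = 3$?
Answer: $- \frac{4859}{66} - \frac{4859 \sqrt{3}}{33} \approx -328.65$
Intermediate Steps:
$z{\left(k \right)} = -3 + \sqrt{k} \left(3 + k\right)$ ($z{\left(k \right)} = -3 + \left(k - -3\right) \sqrt{k} = -3 + \left(k + 3\right) \sqrt{k} = -3 + \left(3 + k\right) \sqrt{k} = -3 + \sqrt{k} \left(3 + k\right)$)
$N{\left(a,H \right)} = H \left(-3 + 6 \sqrt{3}\right)$ ($N{\left(a,H \right)} = \left(-3 + 3^{\frac{3}{2}} + 3 \sqrt{3}\right) H = \left(-3 + 3 \sqrt{3} + 3 \sqrt{3}\right) H = \left(-3 + 6 \sqrt{3}\right) H = H \left(-3 + 6 \sqrt{3}\right)$)
$\frac{272104}{N{\left(518,-112 \right)}} = \frac{272104}{3 \left(-112\right) \left(-1 + 2 \sqrt{3}\right)} = \frac{272104}{336 - 672 \sqrt{3}}$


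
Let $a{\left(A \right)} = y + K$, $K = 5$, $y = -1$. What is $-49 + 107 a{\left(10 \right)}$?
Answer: $379$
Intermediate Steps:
$a{\left(A \right)} = 4$ ($a{\left(A \right)} = -1 + 5 = 4$)
$-49 + 107 a{\left(10 \right)} = -49 + 107 \cdot 4 = -49 + 428 = 379$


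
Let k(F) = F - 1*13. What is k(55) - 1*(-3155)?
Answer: 3197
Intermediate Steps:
k(F) = -13 + F (k(F) = F - 13 = -13 + F)
k(55) - 1*(-3155) = (-13 + 55) - 1*(-3155) = 42 + 3155 = 3197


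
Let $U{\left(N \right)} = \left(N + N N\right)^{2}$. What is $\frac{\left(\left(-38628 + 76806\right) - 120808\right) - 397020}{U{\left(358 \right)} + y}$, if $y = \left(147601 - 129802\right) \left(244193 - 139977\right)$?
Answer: $- \frac{239825}{9186422534} \approx -2.6106 \cdot 10^{-5}$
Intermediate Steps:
$U{\left(N \right)} = \left(N + N^{2}\right)^{2}$
$y = 1854940584$ ($y = 17799 \cdot 104216 = 1854940584$)
$\frac{\left(\left(-38628 + 76806\right) - 120808\right) - 397020}{U{\left(358 \right)} + y} = \frac{\left(\left(-38628 + 76806\right) - 120808\right) - 397020}{358^{2} \left(1 + 358\right)^{2} + 1854940584} = \frac{\left(38178 - 120808\right) - 397020}{128164 \cdot 359^{2} + 1854940584} = \frac{-82630 - 397020}{128164 \cdot 128881 + 1854940584} = - \frac{479650}{16517904484 + 1854940584} = - \frac{479650}{18372845068} = \left(-479650\right) \frac{1}{18372845068} = - \frac{239825}{9186422534}$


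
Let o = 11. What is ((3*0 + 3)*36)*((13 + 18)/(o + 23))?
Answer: 1674/17 ≈ 98.471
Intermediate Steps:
((3*0 + 3)*36)*((13 + 18)/(o + 23)) = ((3*0 + 3)*36)*((13 + 18)/(11 + 23)) = ((0 + 3)*36)*(31/34) = (3*36)*(31*(1/34)) = 108*(31/34) = 1674/17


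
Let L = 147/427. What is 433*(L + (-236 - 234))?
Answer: -12405017/61 ≈ -2.0336e+5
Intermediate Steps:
L = 21/61 (L = 147*(1/427) = 21/61 ≈ 0.34426)
433*(L + (-236 - 234)) = 433*(21/61 + (-236 - 234)) = 433*(21/61 - 470) = 433*(-28649/61) = -12405017/61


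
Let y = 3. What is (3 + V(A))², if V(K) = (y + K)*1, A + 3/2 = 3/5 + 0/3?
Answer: 2601/100 ≈ 26.010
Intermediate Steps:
A = -9/10 (A = -3/2 + (3/5 + 0/3) = -3/2 + (3*(⅕) + 0*(⅓)) = -3/2 + (⅗ + 0) = -3/2 + ⅗ = -9/10 ≈ -0.90000)
V(K) = 3 + K (V(K) = (3 + K)*1 = 3 + K)
(3 + V(A))² = (3 + (3 - 9/10))² = (3 + 21/10)² = (51/10)² = 2601/100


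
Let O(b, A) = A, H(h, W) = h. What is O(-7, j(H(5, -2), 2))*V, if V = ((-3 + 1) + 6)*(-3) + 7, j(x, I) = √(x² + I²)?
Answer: -5*√29 ≈ -26.926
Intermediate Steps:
j(x, I) = √(I² + x²)
V = -5 (V = (-2 + 6)*(-3) + 7 = 4*(-3) + 7 = -12 + 7 = -5)
O(-7, j(H(5, -2), 2))*V = √(2² + 5²)*(-5) = √(4 + 25)*(-5) = √29*(-5) = -5*√29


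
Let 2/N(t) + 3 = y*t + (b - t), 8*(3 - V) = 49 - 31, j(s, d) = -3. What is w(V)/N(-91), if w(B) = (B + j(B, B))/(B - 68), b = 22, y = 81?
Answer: -65349/538 ≈ -121.47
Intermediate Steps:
V = 3/4 (V = 3 - (49 - 31)/8 = 3 - 1/8*18 = 3 - 9/4 = 3/4 ≈ 0.75000)
N(t) = 2/(19 + 80*t) (N(t) = 2/(-3 + (81*t + (22 - t))) = 2/(-3 + (22 + 80*t)) = 2/(19 + 80*t))
w(B) = (-3 + B)/(-68 + B) (w(B) = (B - 3)/(B - 68) = (-3 + B)/(-68 + B))
w(V)/N(-91) = ((-3 + 3/4)/(-68 + 3/4))/((2/(19 + 80*(-91)))) = (-9/4/(-269/4))/((2/(19 - 7280))) = (-4/269*(-9/4))/((2/(-7261))) = 9/(269*((2*(-1/7261)))) = 9/(269*(-2/7261)) = (9/269)*(-7261/2) = -65349/538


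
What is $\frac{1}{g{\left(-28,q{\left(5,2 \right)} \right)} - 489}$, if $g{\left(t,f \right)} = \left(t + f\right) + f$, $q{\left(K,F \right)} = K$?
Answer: $- \frac{1}{507} \approx -0.0019724$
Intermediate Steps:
$g{\left(t,f \right)} = t + 2 f$ ($g{\left(t,f \right)} = \left(f + t\right) + f = t + 2 f$)
$\frac{1}{g{\left(-28,q{\left(5,2 \right)} \right)} - 489} = \frac{1}{\left(-28 + 2 \cdot 5\right) - 489} = \frac{1}{\left(-28 + 10\right) - 489} = \frac{1}{-18 - 489} = \frac{1}{-507} = - \frac{1}{507}$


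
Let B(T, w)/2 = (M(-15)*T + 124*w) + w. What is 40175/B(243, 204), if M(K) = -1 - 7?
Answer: 40175/47112 ≈ 0.85276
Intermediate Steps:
M(K) = -8
B(T, w) = -16*T + 250*w (B(T, w) = 2*((-8*T + 124*w) + w) = 2*(-8*T + 125*w) = -16*T + 250*w)
40175/B(243, 204) = 40175/(-16*243 + 250*204) = 40175/(-3888 + 51000) = 40175/47112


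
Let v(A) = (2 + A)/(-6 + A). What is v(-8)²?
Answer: 9/49 ≈ 0.18367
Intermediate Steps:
v(A) = (2 + A)/(-6 + A)
v(-8)² = ((2 - 8)/(-6 - 8))² = (-6/(-14))² = (-1/14*(-6))² = (3/7)² = 9/49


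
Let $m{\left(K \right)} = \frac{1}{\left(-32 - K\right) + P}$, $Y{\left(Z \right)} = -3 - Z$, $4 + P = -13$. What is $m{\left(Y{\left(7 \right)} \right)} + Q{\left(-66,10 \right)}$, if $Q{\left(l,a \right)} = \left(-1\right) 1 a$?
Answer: $- \frac{391}{39} \approx -10.026$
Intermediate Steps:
$Q{\left(l,a \right)} = - a$
$P = -17$ ($P = -4 - 13 = -17$)
$m{\left(K \right)} = \frac{1}{-49 - K}$ ($m{\left(K \right)} = \frac{1}{\left(-32 - K\right) - 17} = \frac{1}{-49 - K}$)
$m{\left(Y{\left(7 \right)} \right)} + Q{\left(-66,10 \right)} = - \frac{1}{49 - 10} - 10 = - \frac{1}{39} - 10 = - \frac{391}{39}$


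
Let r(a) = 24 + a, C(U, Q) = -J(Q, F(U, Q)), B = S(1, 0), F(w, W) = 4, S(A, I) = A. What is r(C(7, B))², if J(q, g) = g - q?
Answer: 441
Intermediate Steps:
B = 1
C(U, Q) = -4 + Q (C(U, Q) = -(4 - Q) = -4 + Q)
r(C(7, B))² = (24 + (-4 + 1))² = (24 - 3)² = 21² = 441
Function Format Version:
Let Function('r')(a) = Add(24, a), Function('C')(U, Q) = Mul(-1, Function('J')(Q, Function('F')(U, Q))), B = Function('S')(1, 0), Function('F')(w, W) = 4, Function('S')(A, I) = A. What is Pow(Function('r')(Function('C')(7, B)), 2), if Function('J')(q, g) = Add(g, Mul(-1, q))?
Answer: 441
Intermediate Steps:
B = 1
Function('C')(U, Q) = Add(-4, Q) (Function('C')(U, Q) = Mul(-1, Add(4, Mul(-1, Q))) = Add(-4, Q))
Pow(Function('r')(Function('C')(7, B)), 2) = Pow(Add(24, Add(-4, 1)), 2) = Pow(Add(24, -3), 2) = Pow(21, 2) = 441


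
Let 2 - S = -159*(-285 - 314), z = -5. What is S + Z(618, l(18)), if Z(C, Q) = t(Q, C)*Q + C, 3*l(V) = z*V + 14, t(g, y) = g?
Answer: -845813/9 ≈ -93979.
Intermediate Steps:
l(V) = 14/3 - 5*V/3 (l(V) = (-5*V + 14)/3 = (14 - 5*V)/3 = 14/3 - 5*V/3)
S = -95239 (S = 2 - (-159)*(-285 - 314) = 2 - (-159)*(-599) = 2 - 1*95241 = 2 - 95241 = -95239)
Z(C, Q) = C + Q² (Z(C, Q) = Q*Q + C = Q² + C = C + Q²)
S + Z(618, l(18)) = -95239 + (618 + (14/3 - 5/3*18)²) = -95239 + (618 + (14/3 - 30)²) = -95239 + (618 + (-76/3)²) = -95239 + (618 + 5776/9) = -95239 + 11338/9 = -845813/9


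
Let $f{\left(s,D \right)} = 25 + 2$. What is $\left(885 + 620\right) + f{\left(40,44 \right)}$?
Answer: $1532$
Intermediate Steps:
$f{\left(s,D \right)} = 27$
$\left(885 + 620\right) + f{\left(40,44 \right)} = \left(885 + 620\right) + 27 = 1505 + 27 = 1532$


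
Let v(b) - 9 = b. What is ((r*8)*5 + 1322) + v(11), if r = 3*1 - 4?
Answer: 1302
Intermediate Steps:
r = -1 (r = 3 - 4 = -1)
v(b) = 9 + b
((r*8)*5 + 1322) + v(11) = (-1*8*5 + 1322) + (9 + 11) = (-8*5 + 1322) + 20 = (-40 + 1322) + 20 = 1282 + 20 = 1302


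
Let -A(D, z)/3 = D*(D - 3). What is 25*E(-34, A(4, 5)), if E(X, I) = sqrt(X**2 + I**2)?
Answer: 250*sqrt(13) ≈ 901.39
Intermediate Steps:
A(D, z) = -3*D*(-3 + D) (A(D, z) = -3*D*(D - 3) = -3*D*(-3 + D))
E(X, I) = sqrt(I**2 + X**2)
25*E(-34, A(4, 5)) = 25*sqrt((3*4*(3 - 1*4))**2 + (-34)**2) = 25*sqrt((3*4*(3 - 4))**2 + 1156) = 25*sqrt((3*4*(-1))**2 + 1156) = 25*sqrt((-12)**2 + 1156) = 25*sqrt(144 + 1156) = 25*sqrt(1300) = 25*(10*sqrt(13)) = 250*sqrt(13)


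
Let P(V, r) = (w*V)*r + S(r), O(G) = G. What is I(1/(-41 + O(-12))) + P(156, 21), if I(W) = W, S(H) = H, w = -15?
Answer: -2603308/53 ≈ -49119.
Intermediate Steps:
P(V, r) = r - 15*V*r (P(V, r) = (-15*V)*r + r = -15*V*r + r = r - 15*V*r)
I(1/(-41 + O(-12))) + P(156, 21) = 1/(-41 - 12) + 21*(1 - 15*156) = 1/(-53) + 21*(1 - 2340) = -1/53 + 21*(-2339) = -1/53 - 49119 = -2603308/53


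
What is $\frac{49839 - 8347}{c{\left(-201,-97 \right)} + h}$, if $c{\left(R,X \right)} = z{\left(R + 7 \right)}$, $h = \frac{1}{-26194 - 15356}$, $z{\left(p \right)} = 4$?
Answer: $\frac{156726600}{15109} \approx 10373.0$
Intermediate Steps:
$h = - \frac{1}{41550}$ ($h = \frac{1}{-41550} = - \frac{1}{41550} \approx -2.4067 \cdot 10^{-5}$)
$c{\left(R,X \right)} = 4$
$\frac{49839 - 8347}{c{\left(-201,-97 \right)} + h} = \frac{49839 - 8347}{4 - \frac{1}{41550}} = \frac{41492}{\frac{166199}{41550}} = 41492 \cdot \frac{41550}{166199} = \frac{156726600}{15109}$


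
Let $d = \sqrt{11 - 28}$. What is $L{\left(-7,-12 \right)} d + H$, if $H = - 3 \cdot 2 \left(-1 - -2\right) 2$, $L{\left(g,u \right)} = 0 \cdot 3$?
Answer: $-12$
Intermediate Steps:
$L{\left(g,u \right)} = 0$
$d = i \sqrt{17}$ ($d = \sqrt{-17} = i \sqrt{17} \approx 4.1231 i$)
$H = -12$ ($H = - 3 \cdot 2 \left(-1 + 2\right) 2 = - 3 \cdot 2 \cdot 1 \cdot 2 = \left(-3\right) 2 \cdot 2 = \left(-6\right) 2 = -12$)
$L{\left(-7,-12 \right)} d + H = 0 i \sqrt{17} - 12 = 0 - 12 = -12$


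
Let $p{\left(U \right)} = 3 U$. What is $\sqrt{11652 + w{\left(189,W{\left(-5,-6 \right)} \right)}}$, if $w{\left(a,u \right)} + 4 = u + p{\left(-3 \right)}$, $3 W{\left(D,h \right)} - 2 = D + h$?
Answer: $2 \sqrt{2909} \approx 107.87$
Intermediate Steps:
$W{\left(D,h \right)} = \frac{2}{3} + \frac{D}{3} + \frac{h}{3}$ ($W{\left(D,h \right)} = \frac{2}{3} + \frac{D + h}{3} = \frac{2}{3} + \left(\frac{D}{3} + \frac{h}{3}\right) = \frac{2}{3} + \frac{D}{3} + \frac{h}{3}$)
$w{\left(a,u \right)} = -13 + u$ ($w{\left(a,u \right)} = -4 + \left(u + 3 \left(-3\right)\right) = -4 + \left(u - 9\right) = -4 + \left(-9 + u\right) = -13 + u$)
$\sqrt{11652 + w{\left(189,W{\left(-5,-6 \right)} \right)}} = \sqrt{11652 + \left(-13 + \left(\frac{2}{3} + \frac{1}{3} \left(-5\right) + \frac{1}{3} \left(-6\right)\right)\right)} = \sqrt{11652 - 16} = \sqrt{11636} = 2 \sqrt{2909}$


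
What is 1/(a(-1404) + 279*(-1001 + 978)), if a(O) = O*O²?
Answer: -1/2767593681 ≈ -3.6132e-10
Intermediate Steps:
a(O) = O³
1/(a(-1404) + 279*(-1001 + 978)) = 1/((-1404)³ + 279*(-1001 + 978)) = 1/(-2767587264 + 279*(-23)) = 1/(-2767587264 - 6417) = 1/(-2767593681) = -1/2767593681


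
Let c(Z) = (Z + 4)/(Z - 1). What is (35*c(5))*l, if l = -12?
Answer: -945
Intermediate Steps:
c(Z) = (4 + Z)/(-1 + Z)
(35*c(5))*l = (35*((4 + 5)/(-1 + 5)))*(-12) = (35*(9/4))*(-12) = (315/4)*(-12) = -945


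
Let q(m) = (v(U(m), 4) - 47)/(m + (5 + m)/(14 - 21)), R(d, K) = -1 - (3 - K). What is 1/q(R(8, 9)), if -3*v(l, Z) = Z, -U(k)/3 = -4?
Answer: -15/203 ≈ -0.073892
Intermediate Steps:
U(k) = 12 (U(k) = -3*(-4) = 12)
R(d, K) = -4 + K (R(d, K) = -1 + (-3 + K) = -4 + K)
v(l, Z) = -Z/3
q(m) = -145/(3*(-5/7 + 6*m/7)) (q(m) = (-1/3*4 - 47)/(m + (5 + m)/(14 - 21)) = (-4/3 - 47)/(m + (5 + m)/(-7)) = -145/(3*(m + (5 + m)*(-1/7))) = -145/(3*(m + (-5/7 - m/7))) = -145/(3*(-5/7 + 6*m/7)))
1/q(R(8, 9)) = 1/(-1015/(-15 + 18*(-4 + 9))) = 1/(-1015/(-15 + 18*5)) = 1/(-1015/(-15 + 90)) = 1/(-1015/75) = 1/(-1015*1/75) = 1/(-203/15) = -15/203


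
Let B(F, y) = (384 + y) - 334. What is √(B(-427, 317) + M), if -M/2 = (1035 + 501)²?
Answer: 5*I*√188729 ≈ 2172.1*I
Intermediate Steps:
M = -4718592 (M = -2*(1035 + 501)² = -2*1536² = -2*2359296 = -4718592)
B(F, y) = 50 + y
√(B(-427, 317) + M) = √((50 + 317) - 4718592) = √(367 - 4718592) = √(-4718225) = 5*I*√188729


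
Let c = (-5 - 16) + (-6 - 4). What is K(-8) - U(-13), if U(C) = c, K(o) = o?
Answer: 23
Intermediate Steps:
c = -31 (c = -21 - 10 = -31)
U(C) = -31
K(-8) - U(-13) = -8 - 1*(-31) = -8 + 31 = 23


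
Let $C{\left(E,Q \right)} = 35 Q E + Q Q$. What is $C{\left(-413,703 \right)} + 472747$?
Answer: $-9194909$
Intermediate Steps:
$C{\left(E,Q \right)} = Q^{2} + 35 E Q$ ($C{\left(E,Q \right)} = 35 E Q + Q^{2} = Q^{2} + 35 E Q$)
$C{\left(-413,703 \right)} + 472747 = 703 \left(703 + 35 \left(-413\right)\right) + 472747 = 703 \left(703 - 14455\right) + 472747 = 703 \left(-13752\right) + 472747 = -9667656 + 472747 = -9194909$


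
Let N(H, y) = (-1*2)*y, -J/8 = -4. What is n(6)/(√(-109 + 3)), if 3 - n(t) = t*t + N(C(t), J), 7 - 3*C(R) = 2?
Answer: -31*I*√106/106 ≈ -3.011*I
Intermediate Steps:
J = 32 (J = -8*(-4) = 32)
C(R) = 5/3 (C(R) = 7/3 - ⅓*2 = 7/3 - ⅔ = 5/3)
N(H, y) = -2*y
n(t) = 67 - t² (n(t) = 3 - (t*t - 2*32) = 3 - (t² - 64) = 3 - (-64 + t²) = 3 + (64 - t²) = 67 - t²)
n(6)/(√(-109 + 3)) = (67 - 1*6²)/(√(-109 + 3)) = (67 - 1*36)/(√(-106)) = (67 - 36)/((I*√106)) = 31*(-I*√106/106) = -31*I*√106/106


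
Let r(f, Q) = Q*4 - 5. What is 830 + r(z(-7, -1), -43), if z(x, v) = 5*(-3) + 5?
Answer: 653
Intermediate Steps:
z(x, v) = -10 (z(x, v) = -15 + 5 = -10)
r(f, Q) = -5 + 4*Q (r(f, Q) = 4*Q - 5 = -5 + 4*Q)
830 + r(z(-7, -1), -43) = 830 + (-5 + 4*(-43)) = 830 + (-5 - 172) = 830 - 177 = 653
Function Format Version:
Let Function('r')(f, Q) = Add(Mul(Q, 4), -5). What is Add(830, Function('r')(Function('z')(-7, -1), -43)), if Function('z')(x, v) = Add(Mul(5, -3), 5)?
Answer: 653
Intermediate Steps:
Function('z')(x, v) = -10 (Function('z')(x, v) = Add(-15, 5) = -10)
Function('r')(f, Q) = Add(-5, Mul(4, Q)) (Function('r')(f, Q) = Add(Mul(4, Q), -5) = Add(-5, Mul(4, Q)))
Add(830, Function('r')(Function('z')(-7, -1), -43)) = Add(830, Add(-5, Mul(4, -43))) = Add(830, Add(-5, -172)) = Add(830, -177) = 653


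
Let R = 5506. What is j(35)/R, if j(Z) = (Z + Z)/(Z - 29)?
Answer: 35/16518 ≈ 0.0021189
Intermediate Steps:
j(Z) = 2*Z/(-29 + Z) (j(Z) = (2*Z)/(-29 + Z) = 2*Z/(-29 + Z))
j(35)/R = (2*35/(-29 + 35))/5506 = (2*35/6)*(1/5506) = (2*35*(⅙))*(1/5506) = (35/3)*(1/5506) = 35/16518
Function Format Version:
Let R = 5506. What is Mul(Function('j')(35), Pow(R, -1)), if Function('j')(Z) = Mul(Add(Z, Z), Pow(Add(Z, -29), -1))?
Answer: Rational(35, 16518) ≈ 0.0021189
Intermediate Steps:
Function('j')(Z) = Mul(2, Z, Pow(Add(-29, Z), -1)) (Function('j')(Z) = Mul(Mul(2, Z), Pow(Add(-29, Z), -1)) = Mul(2, Z, Pow(Add(-29, Z), -1)))
Mul(Function('j')(35), Pow(R, -1)) = Mul(Mul(2, 35, Pow(Add(-29, 35), -1)), Pow(5506, -1)) = Mul(Mul(2, 35, Pow(6, -1)), Rational(1, 5506)) = Mul(Mul(2, 35, Rational(1, 6)), Rational(1, 5506)) = Mul(Rational(35, 3), Rational(1, 5506)) = Rational(35, 16518)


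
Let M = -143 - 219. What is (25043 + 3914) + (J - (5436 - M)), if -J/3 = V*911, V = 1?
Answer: 20426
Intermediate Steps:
M = -362
J = -2733 (J = -3*911 = -2733)
(25043 + 3914) + (J - (5436 - M)) = (25043 + 3914) + (-2733 - (5436 - 1*(-362))) = 28957 + (-2733 - (5436 + 362)) = 28957 + (-2733 - 1*5798) = 28957 + (-2733 - 5798) = 28957 - 8531 = 20426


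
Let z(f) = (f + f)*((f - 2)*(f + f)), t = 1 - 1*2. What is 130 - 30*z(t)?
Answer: 490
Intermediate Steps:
t = -1 (t = 1 - 2 = -1)
z(f) = 4*f²*(-2 + f) (z(f) = (2*f)*((-2 + f)*(2*f)) = (2*f)*(2*f*(-2 + f)) = 4*f²*(-2 + f))
130 - 30*z(t) = 130 - 120*(-1)²*(-2 - 1) = 130 - 120*(-3) = 130 - 30*(-12) = 130 + 360 = 490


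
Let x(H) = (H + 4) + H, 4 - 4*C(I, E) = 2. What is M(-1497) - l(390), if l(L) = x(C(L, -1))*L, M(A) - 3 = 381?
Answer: -1566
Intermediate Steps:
C(I, E) = ½ (C(I, E) = 1 - ¼*2 = 1 - ½ = ½)
x(H) = 4 + 2*H (x(H) = (4 + H) + H = 4 + 2*H)
M(A) = 384 (M(A) = 3 + 381 = 384)
l(L) = 5*L (l(L) = (4 + 2*(½))*L = (4 + 1)*L = 5*L)
M(-1497) - l(390) = 384 - 5*390 = 384 - 1*1950 = 384 - 1950 = -1566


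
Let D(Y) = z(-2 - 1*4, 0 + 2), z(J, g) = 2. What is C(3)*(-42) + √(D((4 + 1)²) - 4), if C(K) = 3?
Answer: -126 + I*√2 ≈ -126.0 + 1.4142*I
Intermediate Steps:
D(Y) = 2
C(3)*(-42) + √(D((4 + 1)²) - 4) = 3*(-42) + √(2 - 4) = -126 + √(-2) = -126 + I*√2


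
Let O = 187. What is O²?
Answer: 34969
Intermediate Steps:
O² = 187² = 34969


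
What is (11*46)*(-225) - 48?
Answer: -113898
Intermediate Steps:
(11*46)*(-225) - 48 = 506*(-225) - 48 = -113850 - 48 = -113898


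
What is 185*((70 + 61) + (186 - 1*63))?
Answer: 46990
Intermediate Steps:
185*((70 + 61) + (186 - 1*63)) = 185*(131 + (186 - 63)) = 185*(131 + 123) = 185*254 = 46990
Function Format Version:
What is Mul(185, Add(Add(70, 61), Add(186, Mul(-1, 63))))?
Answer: 46990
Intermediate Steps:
Mul(185, Add(Add(70, 61), Add(186, Mul(-1, 63)))) = Mul(185, Add(131, Add(186, -63))) = Mul(185, Add(131, 123)) = Mul(185, 254) = 46990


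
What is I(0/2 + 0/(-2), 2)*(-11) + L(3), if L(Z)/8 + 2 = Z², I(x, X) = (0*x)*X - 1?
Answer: 67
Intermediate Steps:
I(x, X) = -1 (I(x, X) = 0*X - 1 = 0 - 1 = -1)
L(Z) = -16 + 8*Z²
I(0/2 + 0/(-2), 2)*(-11) + L(3) = -1*(-11) + (-16 + 8*3²) = 11 + (-16 + 8*9) = 11 + (-16 + 72) = 11 + 56 = 67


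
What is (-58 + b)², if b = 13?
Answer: 2025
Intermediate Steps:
(-58 + b)² = (-58 + 13)² = (-45)² = 2025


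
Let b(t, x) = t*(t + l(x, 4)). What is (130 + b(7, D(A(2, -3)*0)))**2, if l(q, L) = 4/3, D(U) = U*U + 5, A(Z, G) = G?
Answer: 319225/9 ≈ 35469.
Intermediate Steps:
D(U) = 5 + U**2 (D(U) = U**2 + 5 = 5 + U**2)
l(q, L) = 4/3 (l(q, L) = 4*(1/3) = 4/3)
b(t, x) = t*(4/3 + t) (b(t, x) = t*(t + 4/3) = t*(4/3 + t))
(130 + b(7, D(A(2, -3)*0)))**2 = (130 + (1/3)*7*(4 + 3*7))**2 = (130 + (1/3)*7*(4 + 21))**2 = (130 + (1/3)*7*25)**2 = (130 + 175/3)**2 = (565/3)**2 = 319225/9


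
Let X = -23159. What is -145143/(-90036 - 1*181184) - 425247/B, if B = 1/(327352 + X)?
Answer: -35084249117043477/271220 ≈ -1.2936e+11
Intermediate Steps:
B = 1/304193 (B = 1/(327352 - 23159) = 1/304193 ≈ 3.2874e-6)
-145143/(-90036 - 1*181184) - 425247/B = -145143/(-90036 - 1*181184) - 425247/1/304193 = -145143/(-90036 - 181184) - 425247*304193 = -145143/(-271220) - 129357160671 = -145143*(-1/271220) - 129357160671 = 145143/271220 - 129357160671 = -35084249117043477/271220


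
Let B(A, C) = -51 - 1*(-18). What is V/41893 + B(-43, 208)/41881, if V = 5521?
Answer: 229842532/1754520733 ≈ 0.13100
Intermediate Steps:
B(A, C) = -33 (B(A, C) = -51 + 18 = -33)
V/41893 + B(-43, 208)/41881 = 5521/41893 - 33/41881 = 229842532/1754520733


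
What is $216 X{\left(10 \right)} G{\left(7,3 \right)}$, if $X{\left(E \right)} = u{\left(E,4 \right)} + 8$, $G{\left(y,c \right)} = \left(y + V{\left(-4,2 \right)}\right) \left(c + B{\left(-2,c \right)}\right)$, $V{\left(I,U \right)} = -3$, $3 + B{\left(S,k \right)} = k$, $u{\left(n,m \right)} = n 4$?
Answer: $124416$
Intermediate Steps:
$u{\left(n,m \right)} = 4 n$
$B{\left(S,k \right)} = -3 + k$
$G{\left(y,c \right)} = \left(-3 + y\right) \left(-3 + 2 c\right)$ ($G{\left(y,c \right)} = \left(y - 3\right) \left(c + \left(-3 + c\right)\right) = \left(-3 + y\right) \left(-3 + 2 c\right)$)
$X{\left(E \right)} = 8 + 4 E$ ($X{\left(E \right)} = 4 E + 8 = 8 + 4 E$)
$216 X{\left(10 \right)} G{\left(7,3 \right)} = 216 \left(8 + 4 \cdot 10\right) \left(9 - 18 + 3 \cdot 7 + 7 \left(-3 + 3\right)\right) = 216 \left(8 + 40\right) \left(9 - 18 + 21 + 7 \cdot 0\right) = 216 \cdot 48 \left(9 - 18 + 21 + 0\right) = 10368 \cdot 12 = 124416$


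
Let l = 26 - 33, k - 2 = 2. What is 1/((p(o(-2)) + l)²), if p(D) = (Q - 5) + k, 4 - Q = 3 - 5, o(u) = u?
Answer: ¼ ≈ 0.25000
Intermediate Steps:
k = 4 (k = 2 + 2 = 4)
l = -7
Q = 6 (Q = 4 - (3 - 5) = 4 - 1*(-2) = 4 + 2 = 6)
p(D) = 5 (p(D) = (6 - 5) + 4 = 1 + 4 = 5)
1/((p(o(-2)) + l)²) = 1/((5 - 7)²) = 1/((-2)²) = 1/4 = ¼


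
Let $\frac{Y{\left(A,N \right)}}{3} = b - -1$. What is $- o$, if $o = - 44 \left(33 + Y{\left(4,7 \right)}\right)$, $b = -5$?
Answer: $924$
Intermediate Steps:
$Y{\left(A,N \right)} = -12$ ($Y{\left(A,N \right)} = 3 \left(-5 - -1\right) = 3 \left(-5 + 1\right) = 3 \left(-4\right) = -12$)
$o = -924$ ($o = - 44 \left(33 - 12\right) = \left(-44\right) 21 = -924$)
$- o = \left(-1\right) \left(-924\right) = 924$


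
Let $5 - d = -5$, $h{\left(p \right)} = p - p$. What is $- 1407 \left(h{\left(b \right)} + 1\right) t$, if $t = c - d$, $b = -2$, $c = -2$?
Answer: $16884$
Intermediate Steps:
$h{\left(p \right)} = 0$
$d = 10$ ($d = 5 - -5 = 5 + 5 = 10$)
$t = -12$ ($t = -2 - 10 = -12$)
$- 1407 \left(h{\left(b \right)} + 1\right) t = - 1407 \left(0 + 1\right) \left(-12\right) = - 1407 \cdot 1 \left(-12\right) = \left(-1407\right) \left(-12\right) = 16884$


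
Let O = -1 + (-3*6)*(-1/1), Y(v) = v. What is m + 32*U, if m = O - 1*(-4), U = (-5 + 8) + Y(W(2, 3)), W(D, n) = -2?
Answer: 53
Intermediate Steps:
U = 1 (U = (-5 + 8) - 2 = 3 - 2 = 1)
O = 17 (O = -1 - (-18) = -1 - 18*(-1) = -1 + 18 = 17)
m = 21 (m = 17 - 1*(-4) = 17 + 4 = 21)
m + 32*U = 21 + 32*1 = 21 + 32 = 53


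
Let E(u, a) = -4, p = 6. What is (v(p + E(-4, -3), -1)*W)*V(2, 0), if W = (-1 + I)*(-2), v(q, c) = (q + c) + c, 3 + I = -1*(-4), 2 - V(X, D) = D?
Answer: 0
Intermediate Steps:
V(X, D) = 2 - D
I = 1 (I = -3 - 1*(-4) = -3 + 4 = 1)
v(q, c) = q + 2*c (v(q, c) = (c + q) + c = q + 2*c)
W = 0 (W = (-1 + 1)*(-2) = 0*(-2) = 0)
(v(p + E(-4, -3), -1)*W)*V(2, 0) = (((6 - 4) + 2*(-1))*0)*(2 - 1*0) = ((2 - 2)*0)*(2 + 0) = (0*0)*2 = 0*2 = 0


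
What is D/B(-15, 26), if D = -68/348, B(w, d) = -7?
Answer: 17/609 ≈ 0.027915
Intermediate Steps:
D = -17/87 (D = -68*1/348 = -17/87 ≈ -0.19540)
D/B(-15, 26) = -17/87/(-7) = -17/87*(-⅐) = 17/609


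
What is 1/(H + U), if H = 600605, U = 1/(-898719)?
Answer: 898719/539775124994 ≈ 1.6650e-6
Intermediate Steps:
U = -1/898719 ≈ -1.1127e-6
1/(H + U) = 1/(600605 - 1/898719) = 1/(539775124994/898719) = 898719/539775124994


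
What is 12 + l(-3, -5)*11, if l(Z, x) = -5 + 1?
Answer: -32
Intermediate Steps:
l(Z, x) = -4
12 + l(-3, -5)*11 = 12 - 4*11 = 12 - 44 = -32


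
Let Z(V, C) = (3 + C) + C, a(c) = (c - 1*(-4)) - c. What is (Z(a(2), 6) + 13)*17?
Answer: 476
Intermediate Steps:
a(c) = 4 (a(c) = (c + 4) - c = (4 + c) - c = 4)
Z(V, C) = 3 + 2*C
(Z(a(2), 6) + 13)*17 = ((3 + 2*6) + 13)*17 = ((3 + 12) + 13)*17 = (15 + 13)*17 = 28*17 = 476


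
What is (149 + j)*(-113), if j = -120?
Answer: -3277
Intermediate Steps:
(149 + j)*(-113) = (149 - 120)*(-113) = 29*(-113) = -3277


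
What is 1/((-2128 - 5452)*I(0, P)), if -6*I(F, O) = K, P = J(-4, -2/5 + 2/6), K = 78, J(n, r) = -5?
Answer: 1/98540 ≈ 1.0148e-5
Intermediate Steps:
P = -5
I(F, O) = -13 (I(F, O) = -⅙*78 = -13)
1/((-2128 - 5452)*I(0, P)) = 1/(-2128 - 5452*(-13)) = -1/13/(-7580) = -1/7580*(-1/13) = 1/98540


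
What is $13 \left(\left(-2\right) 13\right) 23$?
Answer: $-7774$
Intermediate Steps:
$13 \left(\left(-2\right) 13\right) 23 = 13 \left(-26\right) 23 = \left(-338\right) 23 = -7774$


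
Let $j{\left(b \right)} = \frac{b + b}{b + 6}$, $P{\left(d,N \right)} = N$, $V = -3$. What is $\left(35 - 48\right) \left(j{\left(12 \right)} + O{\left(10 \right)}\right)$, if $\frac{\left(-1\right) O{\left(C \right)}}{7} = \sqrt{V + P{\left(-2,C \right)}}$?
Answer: $- \frac{52}{3} + 91 \sqrt{7} \approx 223.43$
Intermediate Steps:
$j{\left(b \right)} = \frac{2 b}{6 + b}$
$O{\left(C \right)} = - 7 \sqrt{-3 + C}$
$\left(35 - 48\right) \left(j{\left(12 \right)} + O{\left(10 \right)}\right) = \left(35 - 48\right) \left(2 \cdot 12 \frac{1}{6 + 12} - 7 \sqrt{-3 + 10}\right) = \left(35 - 48\right) \left(2 \cdot 12 \cdot \frac{1}{18} - 7 \sqrt{7}\right) = - 13 \left(2 \cdot 12 \cdot \frac{1}{18} - 7 \sqrt{7}\right) = - 13 \left(\frac{4}{3} - 7 \sqrt{7}\right) = - \frac{52}{3} + 91 \sqrt{7}$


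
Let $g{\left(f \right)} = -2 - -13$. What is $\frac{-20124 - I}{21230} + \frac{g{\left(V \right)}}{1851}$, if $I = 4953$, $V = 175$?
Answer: $- \frac{46183997}{39296730} \approx -1.1753$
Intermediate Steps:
$g{\left(f \right)} = 11$ ($g{\left(f \right)} = -2 + 13 = 11$)
$\frac{-20124 - I}{21230} + \frac{g{\left(V \right)}}{1851} = \frac{-20124 - 4953}{21230} + \frac{11}{1851} = \left(-20124 - 4953\right) \frac{1}{21230} + 11 \cdot \frac{1}{1851} = \left(-25077\right) \frac{1}{21230} + \frac{11}{1851} = - \frac{25077}{21230} + \frac{11}{1851} = - \frac{46183997}{39296730}$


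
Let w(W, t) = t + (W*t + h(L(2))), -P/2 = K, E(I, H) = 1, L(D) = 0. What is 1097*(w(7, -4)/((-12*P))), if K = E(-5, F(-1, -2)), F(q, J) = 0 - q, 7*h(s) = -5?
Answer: -251213/168 ≈ -1495.3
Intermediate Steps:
h(s) = -5/7 (h(s) = (⅐)*(-5) = -5/7)
F(q, J) = -q
K = 1
P = -2 (P = -2*1 = -2)
w(W, t) = -5/7 + t + W*t (w(W, t) = t + (W*t - 5/7) = t + (-5/7 + W*t) = -5/7 + t + W*t)
1097*(w(7, -4)/((-12*P))) = 1097*((-5/7 - 4 + 7*(-4))/((-12*(-2)))) = 1097*((-5/7 - 4 - 28)/24) = 1097*(-229/7*1/24) = 1097*(-229/168) = -251213/168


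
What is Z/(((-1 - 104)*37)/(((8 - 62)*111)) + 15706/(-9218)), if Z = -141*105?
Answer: 3684757230/262747 ≈ 14024.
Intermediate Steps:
Z = -14805
Z/(((-1 - 104)*37)/(((8 - 62)*111)) + 15706/(-9218)) = -14805/(((-1 - 104)*37)/(((8 - 62)*111)) + 15706/(-9218)) = -14805/((-105*37)/((-54*111)) + 15706*(-1/9218)) = -14805/(-3885/(-5994) - 7853/4609) = -14805/(-3885*(-1/5994) - 7853/4609) = -14805/(35/54 - 7853/4609) = -14805/(-262747/248886) = -14805*(-248886/262747) = 3684757230/262747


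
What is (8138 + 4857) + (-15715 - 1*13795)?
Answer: -16515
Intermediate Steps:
(8138 + 4857) + (-15715 - 1*13795) = 12995 + (-15715 - 13795) = 12995 - 29510 = -16515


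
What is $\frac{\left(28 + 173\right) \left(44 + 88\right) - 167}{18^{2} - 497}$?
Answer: $- \frac{26365}{173} \approx -152.4$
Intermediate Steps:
$\frac{\left(28 + 173\right) \left(44 + 88\right) - 167}{18^{2} - 497} = \frac{201 \cdot 132 - 167}{324 - 497} = \frac{26532 - 167}{-173} = 26365 \left(- \frac{1}{173}\right) = - \frac{26365}{173}$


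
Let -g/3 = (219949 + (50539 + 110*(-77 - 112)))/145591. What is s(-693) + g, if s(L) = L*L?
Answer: 69919183065/145591 ≈ 4.8024e+5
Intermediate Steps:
s(L) = L²
g = -749094/145591 (g = -3*(219949 + (50539 + 110*(-77 - 112)))/145591 = -3*(219949 + (50539 + 110*(-189)))/145591 = -3*(219949 + (50539 - 20790))/145591 = -3*(219949 + 29749)/145591 = -749094/145591 ≈ -5.1452)
s(-693) + g = (-693)² - 749094/145591 = 480249 - 749094/145591 = 69919183065/145591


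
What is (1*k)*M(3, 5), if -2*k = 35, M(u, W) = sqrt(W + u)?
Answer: -35*sqrt(2) ≈ -49.497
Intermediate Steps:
k = -35/2 (k = -1/2*35 = -35/2 ≈ -17.500)
(1*k)*M(3, 5) = (1*(-35/2))*sqrt(5 + 3) = -35*sqrt(2)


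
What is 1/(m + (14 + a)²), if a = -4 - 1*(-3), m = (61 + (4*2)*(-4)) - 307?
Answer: -1/109 ≈ -0.0091743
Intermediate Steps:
m = -278 (m = (61 + 8*(-4)) - 307 = (61 - 32) - 307 = 29 - 307 = -278)
a = -1 (a = -4 + 3 = -1)
1/(m + (14 + a)²) = 1/(-278 + (14 - 1)²) = 1/(-278 + 13²) = 1/(-278 + 169) = 1/(-109) = -1/109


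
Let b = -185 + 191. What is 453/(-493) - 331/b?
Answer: -165901/2958 ≈ -56.086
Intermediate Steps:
b = 6
453/(-493) - 331/b = 453/(-493) - 331/6 = 453*(-1/493) - 331*⅙ = -453/493 - 331/6 = -165901/2958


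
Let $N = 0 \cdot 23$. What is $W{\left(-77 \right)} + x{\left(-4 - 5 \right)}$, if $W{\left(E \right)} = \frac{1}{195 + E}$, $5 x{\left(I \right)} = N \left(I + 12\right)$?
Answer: $\frac{1}{118} \approx 0.0084746$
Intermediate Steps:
$N = 0$
$x{\left(I \right)} = 0$ ($x{\left(I \right)} = \frac{0 \left(I + 12\right)}{5} = \frac{0 \left(12 + I\right)}{5} = \frac{1}{5} \cdot 0 = 0$)
$W{\left(-77 \right)} + x{\left(-4 - 5 \right)} = \frac{1}{195 - 77} + 0 = \frac{1}{118} + 0 = \frac{1}{118}$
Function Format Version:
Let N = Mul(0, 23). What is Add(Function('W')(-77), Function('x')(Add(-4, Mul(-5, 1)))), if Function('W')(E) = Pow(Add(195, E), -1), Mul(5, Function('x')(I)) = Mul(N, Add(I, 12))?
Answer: Rational(1, 118) ≈ 0.0084746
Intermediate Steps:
N = 0
Function('x')(I) = 0 (Function('x')(I) = Mul(Rational(1, 5), Mul(0, Add(I, 12))) = Mul(Rational(1, 5), Mul(0, Add(12, I))) = Mul(Rational(1, 5), 0) = 0)
Add(Function('W')(-77), Function('x')(Add(-4, Mul(-5, 1)))) = Add(Pow(Add(195, -77), -1), 0) = Add(Pow(118, -1), 0) = Add(Rational(1, 118), 0) = Rational(1, 118)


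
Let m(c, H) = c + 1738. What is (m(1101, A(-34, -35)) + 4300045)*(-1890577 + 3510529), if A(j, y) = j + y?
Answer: 6970465541568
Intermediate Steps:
m(c, H) = 1738 + c
(m(1101, A(-34, -35)) + 4300045)*(-1890577 + 3510529) = ((1738 + 1101) + 4300045)*(-1890577 + 3510529) = (2839 + 4300045)*1619952 = 4302884*1619952 = 6970465541568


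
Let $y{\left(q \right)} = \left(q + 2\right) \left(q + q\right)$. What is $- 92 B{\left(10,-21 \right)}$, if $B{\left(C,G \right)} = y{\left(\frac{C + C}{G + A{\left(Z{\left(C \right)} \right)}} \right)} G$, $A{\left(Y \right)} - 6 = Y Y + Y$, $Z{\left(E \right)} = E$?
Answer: $\frac{649152}{361} \approx 1798.2$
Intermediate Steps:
$A{\left(Y \right)} = 6 + Y + Y^{2}$ ($A{\left(Y \right)} = 6 + \left(Y Y + Y\right) = 6 + \left(Y^{2} + Y\right) = 6 + \left(Y + Y^{2}\right) = 6 + Y + Y^{2}$)
$y{\left(q \right)} = 2 q \left(2 + q\right)$ ($y{\left(q \right)} = \left(2 + q\right) 2 q = 2 q \left(2 + q\right)$)
$B{\left(C,G \right)} = \frac{4 C G \left(2 + \frac{2 C}{6 + C + G + C^{2}}\right)}{6 + C + G + C^{2}}$ ($B{\left(C,G \right)} = 2 \frac{C + C}{G + \left(6 + C + C^{2}\right)} \left(2 + \frac{C + C}{G + \left(6 + C + C^{2}\right)}\right) G = 2 \frac{2 C}{6 + C + G + C^{2}} \left(2 + \frac{2 C}{6 + C + G + C^{2}}\right) G = \frac{4 C \left(2 + \frac{2 C}{6 + C + G + C^{2}}\right)}{6 + C + G + C^{2}} G = \frac{4 C G \left(2 + \frac{2 C}{6 + C + G + C^{2}}\right)}{6 + C + G + C^{2}}$)
$- 92 B{\left(10,-21 \right)} = - 92 \cdot 8 \cdot 10 \left(-21\right) \frac{1}{\left(6 + 10 - 21 + 10^{2}\right)^{2}} \left(6 - 21 + 10^{2} + 2 \cdot 10\right) = - 92 \cdot 8 \cdot 10 \left(-21\right) \frac{1}{\left(6 + 10 - 21 + 100\right)^{2}} \left(6 - 21 + 100 + 20\right) = - 92 \cdot 8 \cdot 10 \left(-21\right) \frac{1}{9025} \cdot 105 = \left(-92\right) \left(- \frac{7056}{361}\right) = \frac{649152}{361}$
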